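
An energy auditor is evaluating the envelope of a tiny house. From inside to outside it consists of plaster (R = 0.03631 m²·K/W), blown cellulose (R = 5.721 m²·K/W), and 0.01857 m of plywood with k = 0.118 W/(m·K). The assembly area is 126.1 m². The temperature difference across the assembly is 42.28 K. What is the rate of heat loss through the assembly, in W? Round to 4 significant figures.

0.01857/0.118 = 0.15737
R_total = 0.03631 + 5.721 + 0.15737 = 5.9147 m²·K/W
Q = A·ΔT/R = 126.1 × 42.28 / 5.9147 = 901.4 W

901.4 W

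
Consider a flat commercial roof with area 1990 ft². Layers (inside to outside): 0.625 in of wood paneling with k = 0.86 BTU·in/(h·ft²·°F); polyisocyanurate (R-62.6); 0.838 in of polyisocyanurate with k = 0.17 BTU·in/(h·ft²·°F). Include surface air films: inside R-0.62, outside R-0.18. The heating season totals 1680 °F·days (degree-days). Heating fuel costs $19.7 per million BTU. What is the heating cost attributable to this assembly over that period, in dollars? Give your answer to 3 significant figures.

0.625/0.86 = 0.7267
0.838/0.17 = 4.929
R_total = 0.62 + 0.7267 + 62.6 + 4.929 + 0.18 = 69.06 ft²·°F·h/BTU
E = A × HDD × 24 / R = 1990 × 1680 × 24 / 69.06 = 1162000 BTU
Cost = 1162000/10⁶ × 19.7 = $22.89

22.9 dollars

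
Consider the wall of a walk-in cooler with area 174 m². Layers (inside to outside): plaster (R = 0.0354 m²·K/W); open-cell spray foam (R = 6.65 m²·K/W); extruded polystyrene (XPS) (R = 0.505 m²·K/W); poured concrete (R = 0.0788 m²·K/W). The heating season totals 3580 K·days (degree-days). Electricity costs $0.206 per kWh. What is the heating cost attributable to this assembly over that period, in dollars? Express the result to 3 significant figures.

R_total = 0.0354 + 6.65 + 0.505 + 0.0788 = 7.269 m²·K/W
E = A × HDD × 24 / R / 1000 = 174 × 3580 × 24 / 7.269 / 1000 = 2057 kWh
Cost = 2057 × 0.206 = $423.7

424 dollars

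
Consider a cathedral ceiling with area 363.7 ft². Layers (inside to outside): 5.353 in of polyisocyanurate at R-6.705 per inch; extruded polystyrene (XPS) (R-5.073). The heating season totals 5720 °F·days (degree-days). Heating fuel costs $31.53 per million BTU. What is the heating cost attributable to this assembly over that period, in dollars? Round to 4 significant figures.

38.43 dollars

5.353 × 6.705 = 35.892
R_total = 35.892 + 5.073 = 40.965 ft²·°F·h/BTU
E = A × HDD × 24 / R = 363.7 × 5720 × 24 / 40.965 = 1218800 BTU
Cost = 1218800/10⁶ × 31.53 = $38.429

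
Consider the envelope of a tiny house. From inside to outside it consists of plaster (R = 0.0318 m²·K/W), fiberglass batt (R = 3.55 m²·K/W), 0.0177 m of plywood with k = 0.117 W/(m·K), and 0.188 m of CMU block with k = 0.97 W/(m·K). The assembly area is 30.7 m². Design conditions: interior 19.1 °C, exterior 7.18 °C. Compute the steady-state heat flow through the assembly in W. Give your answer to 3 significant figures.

0.0177/0.117 = 0.1513
0.188/0.97 = 0.1938
R_total = 0.0318 + 3.55 + 0.1513 + 0.1938 = 3.927 m²·K/W
Q = A·ΔT/R = 30.7 × (19.1 − 7.18) / 3.927 = 93.19 W

93.2 W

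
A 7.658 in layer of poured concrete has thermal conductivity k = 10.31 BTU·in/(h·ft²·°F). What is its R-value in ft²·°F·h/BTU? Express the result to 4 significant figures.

0.7428 ft²·°F·h/BTU

R = L/k = 7.658/10.31 = 0.74277 ft²·°F·h/BTU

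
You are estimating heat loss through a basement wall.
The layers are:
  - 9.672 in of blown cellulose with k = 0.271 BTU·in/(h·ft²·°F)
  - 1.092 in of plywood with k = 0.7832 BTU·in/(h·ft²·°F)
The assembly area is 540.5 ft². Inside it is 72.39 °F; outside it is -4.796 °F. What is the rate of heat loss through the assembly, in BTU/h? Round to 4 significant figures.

9.672/0.271 = 35.69
1.092/0.7832 = 1.3943
R_total = 35.69 + 1.3943 = 37.084 ft²·°F·h/BTU
Q = A·ΔT/R = 540.5 × (72.39 − (-4.796)) / 37.084 = 1125 BTU/h

1125 BTU/h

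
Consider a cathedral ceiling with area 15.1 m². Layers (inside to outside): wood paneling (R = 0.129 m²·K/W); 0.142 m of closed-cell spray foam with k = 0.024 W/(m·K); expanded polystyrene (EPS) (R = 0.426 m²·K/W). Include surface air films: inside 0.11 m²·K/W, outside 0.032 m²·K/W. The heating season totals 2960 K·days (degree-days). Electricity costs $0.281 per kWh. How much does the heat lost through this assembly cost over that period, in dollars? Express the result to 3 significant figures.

45.6 dollars

0.142/0.024 = 5.917
R_total = 0.11 + 0.129 + 5.917 + 0.426 + 0.032 = 6.614 m²·K/W
E = A × HDD × 24 / R / 1000 = 15.1 × 2960 × 24 / 6.614 / 1000 = 162.2 kWh
Cost = 162.2 × 0.281 = $45.58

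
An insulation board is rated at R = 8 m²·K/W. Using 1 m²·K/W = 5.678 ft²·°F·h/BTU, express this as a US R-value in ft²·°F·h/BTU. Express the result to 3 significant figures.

R_US = 8 × 5.678 = 45.42

45.4 ft²·°F·h/BTU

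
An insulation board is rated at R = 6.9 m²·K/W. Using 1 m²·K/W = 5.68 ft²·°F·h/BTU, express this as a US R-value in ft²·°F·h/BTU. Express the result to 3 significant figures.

39.2 ft²·°F·h/BTU

R_US = 6.9 × 5.68 = 39.19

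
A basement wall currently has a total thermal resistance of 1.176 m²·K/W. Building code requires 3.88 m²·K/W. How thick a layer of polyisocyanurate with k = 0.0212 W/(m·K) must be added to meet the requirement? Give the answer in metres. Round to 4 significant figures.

0.05732 m

ΔR = 3.88 − 1.176 = 2.704 m²·K/W
L = ΔR × k = 2.704 × 0.0212 = 0.057325 m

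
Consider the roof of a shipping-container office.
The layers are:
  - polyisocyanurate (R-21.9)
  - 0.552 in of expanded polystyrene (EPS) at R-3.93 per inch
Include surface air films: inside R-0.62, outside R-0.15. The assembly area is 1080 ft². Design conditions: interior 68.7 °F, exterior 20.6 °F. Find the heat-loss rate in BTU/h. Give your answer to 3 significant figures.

0.552 × 3.93 = 2.169
R_total = 0.62 + 21.9 + 2.169 + 0.15 = 24.84 ft²·°F·h/BTU
Q = A·ΔT/R = 1080 × (68.7 − 20.6) / 24.84 = 2091 BTU/h

2090 BTU/h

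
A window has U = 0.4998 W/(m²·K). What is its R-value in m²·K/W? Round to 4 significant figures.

2.001 m²·K/W

R = 1/U = 1/0.4998 = 2.0008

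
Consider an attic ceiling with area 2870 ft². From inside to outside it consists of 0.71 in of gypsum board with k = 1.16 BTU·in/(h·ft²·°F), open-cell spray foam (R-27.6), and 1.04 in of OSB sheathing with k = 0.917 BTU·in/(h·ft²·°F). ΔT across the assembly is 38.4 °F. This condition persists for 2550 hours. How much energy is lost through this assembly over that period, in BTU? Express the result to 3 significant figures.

0.71/1.16 = 0.6121
1.04/0.917 = 1.134
R_total = 0.6121 + 27.6 + 1.134 = 29.35 ft²·°F·h/BTU
Q = 2870 × 38.4 / 29.35 = 3755 BTU/h
E = 3755 × 2550 = 9576000 BTU

9580000 BTU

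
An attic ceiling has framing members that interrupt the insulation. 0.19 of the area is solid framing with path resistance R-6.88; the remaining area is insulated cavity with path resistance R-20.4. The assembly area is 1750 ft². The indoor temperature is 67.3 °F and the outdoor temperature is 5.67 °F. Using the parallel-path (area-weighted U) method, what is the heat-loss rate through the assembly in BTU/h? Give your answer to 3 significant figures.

7260 BTU/h

U_eff = 0.81/20.4 + 0.19/6.88 = 0.03971 + 0.02762 = 0.06732
R_eff = 1/U_eff = 14.85 ft²·°F·h/BTU
Q = 1750 × (67.3 − 5.67) / 14.85 = 7261 BTU/h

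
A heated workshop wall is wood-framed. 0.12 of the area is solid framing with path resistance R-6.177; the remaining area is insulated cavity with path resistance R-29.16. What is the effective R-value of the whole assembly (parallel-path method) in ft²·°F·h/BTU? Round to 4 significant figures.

20.16 ft²·°F·h/BTU

U_eff = 0.88/29.16 + 0.12/6.177 = 0.030178 + 0.019427 = 0.049605
R_eff = 1/U_eff = 20.159 ft²·°F·h/BTU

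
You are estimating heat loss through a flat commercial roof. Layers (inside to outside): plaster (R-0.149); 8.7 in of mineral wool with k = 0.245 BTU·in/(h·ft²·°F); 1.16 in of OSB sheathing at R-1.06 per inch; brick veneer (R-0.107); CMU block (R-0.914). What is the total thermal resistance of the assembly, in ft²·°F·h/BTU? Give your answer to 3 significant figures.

8.7/0.245 = 35.51
1.16 × 1.06 = 1.23
R_total = 0.149 + 35.51 + 1.23 + 0.107 + 0.914 = 37.91 ft²·°F·h/BTU

37.9 ft²·°F·h/BTU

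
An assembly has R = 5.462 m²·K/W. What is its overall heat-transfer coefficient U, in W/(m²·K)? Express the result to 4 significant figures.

0.1831 W/(m²·K)

U = 1/R = 1/5.462 = 0.18308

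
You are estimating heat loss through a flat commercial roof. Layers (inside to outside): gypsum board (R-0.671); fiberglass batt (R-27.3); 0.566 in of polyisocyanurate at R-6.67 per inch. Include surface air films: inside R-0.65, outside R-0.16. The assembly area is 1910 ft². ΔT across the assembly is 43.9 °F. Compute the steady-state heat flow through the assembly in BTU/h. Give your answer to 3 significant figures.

0.566 × 6.67 = 3.775
R_total = 0.65 + 0.671 + 27.3 + 3.775 + 0.16 = 32.56 ft²·°F·h/BTU
Q = A·ΔT/R = 1910 × 43.9 / 32.56 = 2576 BTU/h

2580 BTU/h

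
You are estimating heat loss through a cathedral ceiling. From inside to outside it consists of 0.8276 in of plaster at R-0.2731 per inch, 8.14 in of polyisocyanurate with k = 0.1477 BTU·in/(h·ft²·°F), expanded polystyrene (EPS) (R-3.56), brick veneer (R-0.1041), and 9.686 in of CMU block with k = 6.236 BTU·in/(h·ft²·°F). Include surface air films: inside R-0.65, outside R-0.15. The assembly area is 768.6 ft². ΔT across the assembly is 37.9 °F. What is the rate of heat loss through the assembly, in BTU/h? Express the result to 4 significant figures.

474.8 BTU/h

0.8276 × 0.2731 = 0.22602
8.14/0.1477 = 55.112
9.686/6.236 = 1.5532
R_total = 0.65 + 0.22602 + 55.112 + 3.56 + 0.1041 + 1.5532 + 0.15 = 61.355 ft²·°F·h/BTU
Q = A·ΔT/R = 768.6 × 37.9 / 61.355 = 474.78 BTU/h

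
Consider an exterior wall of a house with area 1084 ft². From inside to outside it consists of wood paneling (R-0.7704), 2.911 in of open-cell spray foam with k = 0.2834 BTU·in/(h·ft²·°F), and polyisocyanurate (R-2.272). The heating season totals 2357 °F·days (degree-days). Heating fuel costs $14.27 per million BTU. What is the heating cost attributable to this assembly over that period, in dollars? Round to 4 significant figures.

2.911/0.2834 = 10.272
R_total = 0.7704 + 10.272 + 2.272 = 13.314 ft²·°F·h/BTU
E = A × HDD × 24 / R = 1084 × 2357 × 24 / 13.314 = 4605600 BTU
Cost = 4605600/10⁶ × 14.27 = $65.722

65.72 dollars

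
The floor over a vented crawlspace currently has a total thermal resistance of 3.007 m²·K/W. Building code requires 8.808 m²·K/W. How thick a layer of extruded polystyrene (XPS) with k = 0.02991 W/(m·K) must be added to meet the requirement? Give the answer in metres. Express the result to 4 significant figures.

ΔR = 8.808 − 3.007 = 5.801 m²·K/W
L = ΔR × k = 5.801 × 0.02991 = 0.17351 m

0.1735 m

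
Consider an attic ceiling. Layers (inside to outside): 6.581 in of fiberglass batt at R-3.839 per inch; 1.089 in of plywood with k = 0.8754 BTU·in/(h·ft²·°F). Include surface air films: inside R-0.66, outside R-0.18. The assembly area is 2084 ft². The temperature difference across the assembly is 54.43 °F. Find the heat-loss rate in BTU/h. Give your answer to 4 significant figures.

6.581 × 3.839 = 25.264
1.089/0.8754 = 1.244
R_total = 0.66 + 25.264 + 1.244 + 0.18 = 27.348 ft²·°F·h/BTU
Q = A·ΔT/R = 2084 × 54.43 / 27.348 = 4147.7 BTU/h

4148 BTU/h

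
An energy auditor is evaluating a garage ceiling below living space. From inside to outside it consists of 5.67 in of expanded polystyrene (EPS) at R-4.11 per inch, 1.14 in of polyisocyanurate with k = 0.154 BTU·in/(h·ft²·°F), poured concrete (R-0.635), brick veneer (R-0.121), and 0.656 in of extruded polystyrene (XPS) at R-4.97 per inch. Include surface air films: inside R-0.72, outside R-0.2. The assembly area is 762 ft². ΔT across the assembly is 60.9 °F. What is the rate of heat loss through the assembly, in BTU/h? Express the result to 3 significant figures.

5.67 × 4.11 = 23.3
1.14/0.154 = 7.403
0.656 × 4.97 = 3.26
R_total = 0.72 + 23.3 + 7.403 + 0.635 + 0.121 + 3.26 + 0.2 = 35.64 ft²·°F·h/BTU
Q = A·ΔT/R = 762 × 60.9 / 35.64 = 1302 BTU/h

1300 BTU/h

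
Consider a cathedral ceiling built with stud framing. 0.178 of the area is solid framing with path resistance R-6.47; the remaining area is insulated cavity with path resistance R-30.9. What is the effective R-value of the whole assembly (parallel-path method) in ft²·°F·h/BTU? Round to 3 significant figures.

18.5 ft²·°F·h/BTU

U_eff = 0.822/30.9 + 0.178/6.47 = 0.0266 + 0.02751 = 0.05411
R_eff = 1/U_eff = 18.48 ft²·°F·h/BTU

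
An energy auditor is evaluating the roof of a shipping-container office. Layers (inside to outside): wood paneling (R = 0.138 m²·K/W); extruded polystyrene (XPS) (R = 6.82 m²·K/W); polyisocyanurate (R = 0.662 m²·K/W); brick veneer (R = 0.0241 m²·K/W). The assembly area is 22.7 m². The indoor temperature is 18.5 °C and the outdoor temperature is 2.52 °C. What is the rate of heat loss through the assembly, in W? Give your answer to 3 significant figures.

47.5 W

R_total = 0.138 + 6.82 + 0.662 + 0.0241 = 7.644 m²·K/W
Q = A·ΔT/R = 22.7 × (18.5 − 2.52) / 7.644 = 47.45 W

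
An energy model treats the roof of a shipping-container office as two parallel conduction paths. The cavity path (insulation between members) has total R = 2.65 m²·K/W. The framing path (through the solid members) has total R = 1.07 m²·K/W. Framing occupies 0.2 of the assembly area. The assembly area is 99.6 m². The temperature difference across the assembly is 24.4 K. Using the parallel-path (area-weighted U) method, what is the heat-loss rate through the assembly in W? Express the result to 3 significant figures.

U_eff = 0.8/2.65 + 0.2/1.07 = 0.3019 + 0.1869 = 0.4888
R_eff = 1/U_eff = 2.046 m²·K/W
Q = 99.6 × 24.4 / 2.046 = 1188 W

1190 W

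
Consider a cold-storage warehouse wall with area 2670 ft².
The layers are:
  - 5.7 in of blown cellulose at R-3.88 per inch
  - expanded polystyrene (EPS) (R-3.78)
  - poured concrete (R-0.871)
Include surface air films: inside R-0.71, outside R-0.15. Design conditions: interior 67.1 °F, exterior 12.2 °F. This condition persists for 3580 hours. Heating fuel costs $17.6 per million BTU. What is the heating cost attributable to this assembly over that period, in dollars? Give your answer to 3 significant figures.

334 dollars

5.7 × 3.88 = 22.12
R_total = 0.71 + 22.12 + 3.78 + 0.871 + 0.15 = 27.63 ft²·°F·h/BTU
Q = 2670 × (67.1 − 12.2) / 27.63 = 5306 BTU/h
E = 5306 × 3580 = 18990000 BTU
Cost = 18990000/10⁶ × 17.6 = $334.3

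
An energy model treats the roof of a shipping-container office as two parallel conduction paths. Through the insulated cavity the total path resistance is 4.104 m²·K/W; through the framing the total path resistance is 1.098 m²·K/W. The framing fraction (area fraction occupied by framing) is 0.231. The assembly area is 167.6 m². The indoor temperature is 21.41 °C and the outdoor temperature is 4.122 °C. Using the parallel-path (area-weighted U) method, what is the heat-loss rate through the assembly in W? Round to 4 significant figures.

U_eff = 0.769/4.104 + 0.231/1.098 = 0.18738 + 0.21038 = 0.39776
R_eff = 1/U_eff = 2.5141 m²·K/W
Q = 167.6 × (21.41 − 4.122) / 2.5141 = 1152.5 W

1152 W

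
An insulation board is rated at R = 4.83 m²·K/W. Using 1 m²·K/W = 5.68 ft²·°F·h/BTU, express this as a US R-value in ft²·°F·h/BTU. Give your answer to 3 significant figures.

R_US = 4.83 × 5.68 = 27.43

27.4 ft²·°F·h/BTU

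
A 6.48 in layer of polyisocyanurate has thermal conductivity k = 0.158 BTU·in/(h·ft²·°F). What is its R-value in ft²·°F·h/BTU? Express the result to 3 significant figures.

41.0 ft²·°F·h/BTU

R = L/k = 6.48/0.158 = 41.01 ft²·°F·h/BTU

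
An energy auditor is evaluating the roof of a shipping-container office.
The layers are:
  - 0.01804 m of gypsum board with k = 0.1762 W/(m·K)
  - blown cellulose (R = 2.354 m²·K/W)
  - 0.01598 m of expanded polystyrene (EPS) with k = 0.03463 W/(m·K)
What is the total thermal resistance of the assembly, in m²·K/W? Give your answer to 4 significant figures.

0.01804/0.1762 = 0.10238
0.01598/0.03463 = 0.46145
R_total = 0.10238 + 2.354 + 0.46145 = 2.9178 m²·K/W

2.918 m²·K/W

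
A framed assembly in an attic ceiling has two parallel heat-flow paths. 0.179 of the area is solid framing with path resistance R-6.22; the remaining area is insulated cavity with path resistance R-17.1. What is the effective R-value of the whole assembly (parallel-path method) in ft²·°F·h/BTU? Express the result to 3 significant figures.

U_eff = 0.821/17.1 + 0.179/6.22 = 0.04801 + 0.02878 = 0.07679
R_eff = 1/U_eff = 13.02 ft²·°F·h/BTU

13.0 ft²·°F·h/BTU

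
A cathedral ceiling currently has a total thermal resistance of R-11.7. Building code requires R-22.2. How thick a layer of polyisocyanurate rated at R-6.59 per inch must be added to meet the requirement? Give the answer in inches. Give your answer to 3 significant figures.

ΔR = 22.2 − 11.7 = 10.5 ft²·°F·h/BTU
L = ΔR / (R/in) = 10.5/6.59 = 1.593 in

1.59 in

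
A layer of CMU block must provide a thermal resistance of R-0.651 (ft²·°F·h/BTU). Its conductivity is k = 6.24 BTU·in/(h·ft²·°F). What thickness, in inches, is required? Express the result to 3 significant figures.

L = R × k = 0.651 × 6.24 = 4.062 in

4.06 in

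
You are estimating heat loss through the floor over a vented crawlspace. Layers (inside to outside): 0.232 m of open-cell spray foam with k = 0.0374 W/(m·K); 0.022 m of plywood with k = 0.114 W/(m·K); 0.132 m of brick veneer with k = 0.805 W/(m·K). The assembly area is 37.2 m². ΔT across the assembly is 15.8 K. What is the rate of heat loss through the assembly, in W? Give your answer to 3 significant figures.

89.6 W

0.232/0.0374 = 6.203
0.022/0.114 = 0.193
0.132/0.805 = 0.164
R_total = 6.203 + 0.193 + 0.164 = 6.56 m²·K/W
Q = A·ΔT/R = 37.2 × 15.8 / 6.56 = 89.6 W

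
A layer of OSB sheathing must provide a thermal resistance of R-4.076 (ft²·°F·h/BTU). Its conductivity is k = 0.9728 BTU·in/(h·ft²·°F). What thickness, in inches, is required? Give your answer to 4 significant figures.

3.965 in

L = R × k = 4.076 × 0.9728 = 3.9651 in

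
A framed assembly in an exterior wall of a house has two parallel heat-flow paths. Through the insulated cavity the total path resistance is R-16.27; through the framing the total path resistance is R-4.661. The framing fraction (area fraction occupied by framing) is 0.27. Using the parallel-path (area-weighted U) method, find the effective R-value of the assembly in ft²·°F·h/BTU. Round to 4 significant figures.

U_eff = 0.73/16.27 + 0.27/4.661 = 0.044868 + 0.057927 = 0.1028
R_eff = 1/U_eff = 9.7281 ft²·°F·h/BTU

9.728 ft²·°F·h/BTU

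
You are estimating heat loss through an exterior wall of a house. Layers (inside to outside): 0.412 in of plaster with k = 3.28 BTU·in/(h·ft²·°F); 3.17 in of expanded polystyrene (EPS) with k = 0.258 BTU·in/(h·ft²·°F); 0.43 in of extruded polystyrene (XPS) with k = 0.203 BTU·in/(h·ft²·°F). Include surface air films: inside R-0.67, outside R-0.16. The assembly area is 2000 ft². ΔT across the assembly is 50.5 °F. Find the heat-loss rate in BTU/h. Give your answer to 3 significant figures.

0.412/3.28 = 0.1256
3.17/0.258 = 12.29
0.43/0.203 = 2.118
R_total = 0.67 + 0.1256 + 12.29 + 2.118 + 0.16 = 15.36 ft²·°F·h/BTU
Q = A·ΔT/R = 2000 × 50.5 / 15.36 = 6575 BTU/h

6580 BTU/h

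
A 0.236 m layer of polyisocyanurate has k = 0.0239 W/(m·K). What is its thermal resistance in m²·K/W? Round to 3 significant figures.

R = L/k = 0.236/0.0239 = 9.874 m²·K/W

9.87 m²·K/W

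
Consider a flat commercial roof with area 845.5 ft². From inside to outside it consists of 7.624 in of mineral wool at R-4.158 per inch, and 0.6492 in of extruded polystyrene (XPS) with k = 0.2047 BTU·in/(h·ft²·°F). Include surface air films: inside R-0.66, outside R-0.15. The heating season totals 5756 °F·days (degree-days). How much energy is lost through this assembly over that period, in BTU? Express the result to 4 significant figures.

7.624 × 4.158 = 31.701
0.6492/0.2047 = 3.1715
R_total = 0.66 + 31.701 + 3.1715 + 0.15 = 35.682 ft²·°F·h/BTU
E = A × HDD × 24 / R = 845.5 × 5756 × 24 / 35.682 = 3273400 BTU

3273000 BTU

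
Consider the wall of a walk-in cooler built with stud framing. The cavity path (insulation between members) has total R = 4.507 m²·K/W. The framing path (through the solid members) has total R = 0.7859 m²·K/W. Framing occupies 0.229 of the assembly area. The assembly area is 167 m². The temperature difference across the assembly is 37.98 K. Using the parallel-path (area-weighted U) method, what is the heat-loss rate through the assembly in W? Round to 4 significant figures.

2933 W

U_eff = 0.771/4.507 + 0.229/0.7859 = 0.17107 + 0.29139 = 0.46245
R_eff = 1/U_eff = 2.1624 m²·K/W
Q = 167 × 37.98 / 2.1624 = 2933.2 W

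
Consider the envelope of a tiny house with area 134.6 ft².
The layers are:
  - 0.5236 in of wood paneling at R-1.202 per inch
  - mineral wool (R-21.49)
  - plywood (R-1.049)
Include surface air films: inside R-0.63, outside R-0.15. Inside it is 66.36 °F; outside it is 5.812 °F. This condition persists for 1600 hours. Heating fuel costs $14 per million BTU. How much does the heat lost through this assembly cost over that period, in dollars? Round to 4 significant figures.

0.5236 × 1.202 = 0.62937
R_total = 0.63 + 0.62937 + 21.49 + 1.049 + 0.15 = 23.948 ft²·°F·h/BTU
Q = 134.6 × (66.36 − 5.812) / 23.948 = 340.31 BTU/h
E = 340.31 × 1600 = 544490 BTU
Cost = 544490/10⁶ × 14 = $7.6228

7.623 dollars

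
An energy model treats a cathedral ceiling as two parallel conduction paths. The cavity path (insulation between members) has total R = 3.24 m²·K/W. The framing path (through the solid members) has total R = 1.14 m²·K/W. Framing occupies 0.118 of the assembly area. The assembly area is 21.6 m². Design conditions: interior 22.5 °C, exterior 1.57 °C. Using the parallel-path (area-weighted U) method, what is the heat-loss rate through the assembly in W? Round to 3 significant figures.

U_eff = 0.882/3.24 + 0.118/1.14 = 0.2722 + 0.1035 = 0.3757
R_eff = 1/U_eff = 2.661 m²·K/W
Q = 21.6 × (22.5 − 1.57) / 2.661 = 169.9 W

170 W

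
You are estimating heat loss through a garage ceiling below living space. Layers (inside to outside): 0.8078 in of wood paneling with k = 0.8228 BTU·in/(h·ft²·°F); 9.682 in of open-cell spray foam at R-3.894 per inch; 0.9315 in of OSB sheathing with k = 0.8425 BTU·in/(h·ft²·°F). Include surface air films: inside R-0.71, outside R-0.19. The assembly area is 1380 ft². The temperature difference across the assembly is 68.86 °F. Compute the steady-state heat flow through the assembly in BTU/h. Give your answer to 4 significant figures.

0.8078/0.8228 = 0.98177
9.682 × 3.894 = 37.702
0.9315/0.8425 = 1.1056
R_total = 0.71 + 0.98177 + 37.702 + 1.1056 + 0.19 = 40.689 ft²·°F·h/BTU
Q = A·ΔT/R = 1380 × 68.86 / 40.689 = 2335.4 BTU/h

2335 BTU/h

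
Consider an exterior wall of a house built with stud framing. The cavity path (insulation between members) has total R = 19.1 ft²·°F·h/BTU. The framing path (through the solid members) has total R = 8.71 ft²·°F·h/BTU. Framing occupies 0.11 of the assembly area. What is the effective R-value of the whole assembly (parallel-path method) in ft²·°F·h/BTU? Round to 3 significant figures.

16.9 ft²·°F·h/BTU

U_eff = 0.89/19.1 + 0.11/8.71 = 0.0466 + 0.01263 = 0.05923
R_eff = 1/U_eff = 16.88 ft²·°F·h/BTU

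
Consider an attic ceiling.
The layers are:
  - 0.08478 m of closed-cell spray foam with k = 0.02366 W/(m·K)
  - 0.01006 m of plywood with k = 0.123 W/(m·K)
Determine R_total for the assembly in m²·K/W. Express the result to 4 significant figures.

0.08478/0.02366 = 3.5833
0.01006/0.123 = 0.081789
R_total = 3.5833 + 0.081789 = 3.6651 m²·K/W

3.665 m²·K/W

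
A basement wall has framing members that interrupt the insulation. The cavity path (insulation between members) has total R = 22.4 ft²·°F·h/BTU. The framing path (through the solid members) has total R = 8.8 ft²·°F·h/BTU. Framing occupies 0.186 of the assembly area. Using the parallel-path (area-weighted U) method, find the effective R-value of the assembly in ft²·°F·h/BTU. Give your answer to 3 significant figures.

U_eff = 0.814/22.4 + 0.186/8.8 = 0.03634 + 0.02114 = 0.05748
R_eff = 1/U_eff = 17.4 ft²·°F·h/BTU

17.4 ft²·°F·h/BTU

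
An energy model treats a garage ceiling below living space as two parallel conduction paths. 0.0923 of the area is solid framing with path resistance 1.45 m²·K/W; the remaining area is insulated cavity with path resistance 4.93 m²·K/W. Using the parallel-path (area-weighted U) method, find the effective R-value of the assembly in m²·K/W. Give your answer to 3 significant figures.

4.04 m²·K/W

U_eff = 0.9077/4.93 + 0.0923/1.45 = 0.1841 + 0.06366 = 0.2478
R_eff = 1/U_eff = 4.036 m²·K/W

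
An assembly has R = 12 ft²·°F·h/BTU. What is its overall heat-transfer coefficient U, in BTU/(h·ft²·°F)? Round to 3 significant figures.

0.0833 BTU/(h·ft²·°F)

U = 1/R = 1/12 = 0.08333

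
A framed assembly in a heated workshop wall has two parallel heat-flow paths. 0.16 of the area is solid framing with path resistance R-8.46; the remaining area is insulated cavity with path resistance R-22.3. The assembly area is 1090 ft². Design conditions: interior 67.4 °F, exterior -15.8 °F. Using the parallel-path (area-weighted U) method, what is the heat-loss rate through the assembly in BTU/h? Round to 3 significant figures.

U_eff = 0.84/22.3 + 0.16/8.46 = 0.03767 + 0.01891 = 0.05658
R_eff = 1/U_eff = 17.67 ft²·°F·h/BTU
Q = 1090 × (67.4 − (-15.8)) / 17.67 = 5131 BTU/h

5130 BTU/h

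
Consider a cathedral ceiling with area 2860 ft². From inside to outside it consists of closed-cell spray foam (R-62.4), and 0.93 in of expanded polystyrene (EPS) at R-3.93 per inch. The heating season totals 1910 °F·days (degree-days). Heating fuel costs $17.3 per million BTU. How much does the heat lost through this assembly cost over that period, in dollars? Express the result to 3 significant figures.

34.3 dollars

0.93 × 3.93 = 3.655
R_total = 62.4 + 3.655 = 66.05 ft²·°F·h/BTU
E = A × HDD × 24 / R = 2860 × 1910 × 24 / 66.05 = 1985000 BTU
Cost = 1985000/10⁶ × 17.3 = $34.34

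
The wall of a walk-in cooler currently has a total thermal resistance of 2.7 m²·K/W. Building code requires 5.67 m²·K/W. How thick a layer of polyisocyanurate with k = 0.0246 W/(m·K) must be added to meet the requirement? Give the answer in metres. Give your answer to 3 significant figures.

ΔR = 5.67 − 2.7 = 2.97 m²·K/W
L = ΔR × k = 2.97 × 0.0246 = 0.07306 m

0.0731 m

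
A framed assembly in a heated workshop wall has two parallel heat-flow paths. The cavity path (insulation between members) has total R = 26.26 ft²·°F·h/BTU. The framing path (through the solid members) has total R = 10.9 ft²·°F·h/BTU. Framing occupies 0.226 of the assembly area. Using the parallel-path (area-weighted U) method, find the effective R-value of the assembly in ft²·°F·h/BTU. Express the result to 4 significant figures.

19.92 ft²·°F·h/BTU

U_eff = 0.774/26.26 + 0.226/10.9 = 0.029474 + 0.020734 = 0.050208
R_eff = 1/U_eff = 19.917 ft²·°F·h/BTU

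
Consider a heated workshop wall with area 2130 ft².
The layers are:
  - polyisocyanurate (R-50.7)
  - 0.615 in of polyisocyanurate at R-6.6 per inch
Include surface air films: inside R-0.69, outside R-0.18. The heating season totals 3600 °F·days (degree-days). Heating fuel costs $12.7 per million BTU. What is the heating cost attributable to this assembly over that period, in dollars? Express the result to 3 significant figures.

42.0 dollars

0.615 × 6.6 = 4.059
R_total = 0.69 + 50.7 + 4.059 + 0.18 = 55.63 ft²·°F·h/BTU
E = A × HDD × 24 / R = 2130 × 3600 × 24 / 55.63 = 3308000 BTU
Cost = 3308000/10⁶ × 12.7 = $42.01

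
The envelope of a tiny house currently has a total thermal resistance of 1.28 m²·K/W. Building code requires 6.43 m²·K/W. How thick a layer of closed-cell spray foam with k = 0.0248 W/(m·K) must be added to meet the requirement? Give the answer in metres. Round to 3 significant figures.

0.128 m

ΔR = 6.43 − 1.28 = 5.15 m²·K/W
L = ΔR × k = 5.15 × 0.0248 = 0.1277 m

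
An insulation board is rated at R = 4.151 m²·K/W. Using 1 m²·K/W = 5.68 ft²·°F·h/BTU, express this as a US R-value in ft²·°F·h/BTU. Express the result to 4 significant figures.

23.58 ft²·°F·h/BTU

R_US = 4.151 × 5.68 = 23.578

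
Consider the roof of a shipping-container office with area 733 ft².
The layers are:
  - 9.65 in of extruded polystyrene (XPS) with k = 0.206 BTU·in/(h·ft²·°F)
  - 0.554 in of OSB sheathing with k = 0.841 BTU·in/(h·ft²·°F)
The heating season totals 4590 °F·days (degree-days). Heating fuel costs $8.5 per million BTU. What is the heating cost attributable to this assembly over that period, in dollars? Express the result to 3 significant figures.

14.4 dollars

9.65/0.206 = 46.84
0.554/0.841 = 0.6587
R_total = 46.84 + 0.6587 = 47.5 ft²·°F·h/BTU
E = A × HDD × 24 / R = 733 × 4590 × 24 / 47.5 = 1700000 BTU
Cost = 1700000/10⁶ × 8.5 = $14.45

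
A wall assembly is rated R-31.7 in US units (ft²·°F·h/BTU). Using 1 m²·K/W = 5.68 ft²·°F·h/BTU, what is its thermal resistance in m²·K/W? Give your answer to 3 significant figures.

5.58 m²·K/W

R_SI = 31.7/5.68 = 5.581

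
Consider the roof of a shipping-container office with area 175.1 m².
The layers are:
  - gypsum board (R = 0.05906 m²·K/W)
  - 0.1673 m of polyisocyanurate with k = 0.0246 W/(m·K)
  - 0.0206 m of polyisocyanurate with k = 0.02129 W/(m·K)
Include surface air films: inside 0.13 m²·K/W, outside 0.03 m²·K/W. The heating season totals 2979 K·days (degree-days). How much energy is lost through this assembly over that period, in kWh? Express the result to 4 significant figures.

0.1673/0.0246 = 6.8008
0.0206/0.02129 = 0.96759
R_total = 0.13 + 0.05906 + 6.8008 + 0.96759 + 0.03 = 7.9875 m²·K/W
E = A × HDD × 24 / R / 1000 = 175.1 × 2979 × 24 / 7.9875 / 1000 = 1567.3 kWh

1567 kWh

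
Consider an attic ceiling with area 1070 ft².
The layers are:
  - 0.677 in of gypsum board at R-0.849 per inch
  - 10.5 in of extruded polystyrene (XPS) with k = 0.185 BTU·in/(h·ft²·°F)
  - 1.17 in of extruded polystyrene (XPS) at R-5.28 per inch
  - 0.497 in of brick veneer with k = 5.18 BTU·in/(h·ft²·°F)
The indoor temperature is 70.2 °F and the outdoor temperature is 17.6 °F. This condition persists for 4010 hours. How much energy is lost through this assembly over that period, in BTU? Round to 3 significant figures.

3550000 BTU

0.677 × 0.849 = 0.5748
10.5/0.185 = 56.76
1.17 × 5.28 = 6.178
0.497/5.18 = 0.09595
R_total = 0.5748 + 56.76 + 6.178 + 0.09595 = 63.61 ft²·°F·h/BTU
Q = 1070 × (70.2 − 17.6) / 63.61 = 884.9 BTU/h
E = 884.9 × 4010 = 3548000 BTU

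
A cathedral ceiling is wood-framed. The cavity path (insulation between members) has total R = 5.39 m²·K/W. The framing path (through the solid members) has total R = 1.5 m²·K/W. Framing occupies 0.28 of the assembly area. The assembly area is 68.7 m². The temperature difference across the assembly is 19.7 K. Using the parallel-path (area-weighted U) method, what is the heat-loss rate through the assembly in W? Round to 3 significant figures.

433 W

U_eff = 0.72/5.39 + 0.28/1.5 = 0.1336 + 0.1867 = 0.3202
R_eff = 1/U_eff = 3.123 m²·K/W
Q = 68.7 × 19.7 / 3.123 = 433.4 W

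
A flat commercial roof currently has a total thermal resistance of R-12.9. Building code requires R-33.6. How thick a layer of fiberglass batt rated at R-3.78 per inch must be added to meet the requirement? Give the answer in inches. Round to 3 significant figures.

ΔR = 33.6 − 12.9 = 20.7 ft²·°F·h/BTU
L = ΔR / (R/in) = 20.7/3.78 = 5.476 in

5.48 in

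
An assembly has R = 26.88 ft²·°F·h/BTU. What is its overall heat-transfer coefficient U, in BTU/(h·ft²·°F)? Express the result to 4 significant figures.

0.03720 BTU/(h·ft²·°F)

U = 1/R = 1/26.88 = 0.037202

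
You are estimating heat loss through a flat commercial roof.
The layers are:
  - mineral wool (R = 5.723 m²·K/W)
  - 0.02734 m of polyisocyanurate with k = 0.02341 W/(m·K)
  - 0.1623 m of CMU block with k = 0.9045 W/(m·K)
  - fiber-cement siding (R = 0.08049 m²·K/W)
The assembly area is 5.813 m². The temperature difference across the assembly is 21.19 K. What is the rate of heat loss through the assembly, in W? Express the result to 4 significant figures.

17.23 W

0.02734/0.02341 = 1.1679
0.1623/0.9045 = 0.17944
R_total = 5.723 + 1.1679 + 0.17944 + 0.08049 = 7.1508 m²·K/W
Q = A·ΔT/R = 5.813 × 21.19 / 7.1508 = 17.226 W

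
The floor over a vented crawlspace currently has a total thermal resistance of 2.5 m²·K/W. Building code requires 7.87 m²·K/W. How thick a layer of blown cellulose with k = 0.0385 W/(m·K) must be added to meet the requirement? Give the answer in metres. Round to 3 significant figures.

0.207 m

ΔR = 7.87 − 2.5 = 5.37 m²·K/W
L = ΔR × k = 5.37 × 0.0385 = 0.2067 m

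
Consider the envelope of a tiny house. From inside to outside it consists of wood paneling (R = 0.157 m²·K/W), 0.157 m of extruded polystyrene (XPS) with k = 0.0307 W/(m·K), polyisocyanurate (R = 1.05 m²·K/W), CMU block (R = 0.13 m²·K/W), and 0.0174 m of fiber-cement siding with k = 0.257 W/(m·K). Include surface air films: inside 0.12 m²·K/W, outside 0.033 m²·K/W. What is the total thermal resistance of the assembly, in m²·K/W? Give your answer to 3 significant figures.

0.157/0.0307 = 5.114
0.0174/0.257 = 0.0677
R_total = 0.12 + 0.157 + 5.114 + 1.05 + 0.13 + 0.0677 + 0.033 = 6.672 m²·K/W

6.67 m²·K/W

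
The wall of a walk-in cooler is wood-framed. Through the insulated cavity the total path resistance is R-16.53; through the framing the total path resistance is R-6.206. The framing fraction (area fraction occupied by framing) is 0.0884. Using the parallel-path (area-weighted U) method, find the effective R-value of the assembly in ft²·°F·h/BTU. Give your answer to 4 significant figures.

U_eff = 0.9116/16.53 + 0.0884/6.206 = 0.055148 + 0.014244 = 0.069392
R_eff = 1/U_eff = 14.411 ft²·°F·h/BTU

14.41 ft²·°F·h/BTU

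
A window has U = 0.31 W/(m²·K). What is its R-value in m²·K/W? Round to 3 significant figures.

3.23 m²·K/W

R = 1/U = 1/0.31 = 3.226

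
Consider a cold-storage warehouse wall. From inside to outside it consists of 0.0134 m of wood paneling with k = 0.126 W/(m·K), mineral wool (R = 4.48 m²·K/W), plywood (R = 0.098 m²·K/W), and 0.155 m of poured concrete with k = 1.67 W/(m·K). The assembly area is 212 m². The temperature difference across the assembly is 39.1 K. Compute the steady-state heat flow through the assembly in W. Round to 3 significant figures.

1740 W

0.0134/0.126 = 0.1063
0.155/1.67 = 0.09281
R_total = 0.1063 + 4.48 + 0.098 + 0.09281 = 4.777 m²·K/W
Q = A·ΔT/R = 212 × 39.1 / 4.777 = 1735 W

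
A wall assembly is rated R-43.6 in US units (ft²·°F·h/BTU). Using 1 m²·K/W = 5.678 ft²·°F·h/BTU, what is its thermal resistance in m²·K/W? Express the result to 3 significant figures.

7.68 m²·K/W

R_SI = 43.6/5.678 = 7.679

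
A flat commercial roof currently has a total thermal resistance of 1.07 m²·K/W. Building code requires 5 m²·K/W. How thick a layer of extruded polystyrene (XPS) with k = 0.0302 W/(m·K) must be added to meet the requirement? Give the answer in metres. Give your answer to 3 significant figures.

0.119 m

ΔR = 5 − 1.07 = 3.93 m²·K/W
L = ΔR × k = 3.93 × 0.0302 = 0.1187 m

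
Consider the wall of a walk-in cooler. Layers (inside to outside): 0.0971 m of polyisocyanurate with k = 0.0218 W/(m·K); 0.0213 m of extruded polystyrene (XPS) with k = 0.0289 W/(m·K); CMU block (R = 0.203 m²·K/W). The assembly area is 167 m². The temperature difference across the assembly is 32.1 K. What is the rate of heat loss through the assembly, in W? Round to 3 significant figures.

994 W

0.0971/0.0218 = 4.454
0.0213/0.0289 = 0.737
R_total = 4.454 + 0.737 + 0.203 = 5.394 m²·K/W
Q = A·ΔT/R = 167 × 32.1 / 5.394 = 993.8 W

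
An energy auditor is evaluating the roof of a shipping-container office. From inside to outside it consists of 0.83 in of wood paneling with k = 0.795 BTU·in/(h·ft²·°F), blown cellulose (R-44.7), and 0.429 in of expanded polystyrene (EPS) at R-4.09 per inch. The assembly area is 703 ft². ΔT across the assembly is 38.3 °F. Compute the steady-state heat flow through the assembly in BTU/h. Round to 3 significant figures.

567 BTU/h

0.83/0.795 = 1.044
0.429 × 4.09 = 1.755
R_total = 1.044 + 44.7 + 1.755 = 47.5 ft²·°F·h/BTU
Q = A·ΔT/R = 703 × 38.3 / 47.5 = 566.9 BTU/h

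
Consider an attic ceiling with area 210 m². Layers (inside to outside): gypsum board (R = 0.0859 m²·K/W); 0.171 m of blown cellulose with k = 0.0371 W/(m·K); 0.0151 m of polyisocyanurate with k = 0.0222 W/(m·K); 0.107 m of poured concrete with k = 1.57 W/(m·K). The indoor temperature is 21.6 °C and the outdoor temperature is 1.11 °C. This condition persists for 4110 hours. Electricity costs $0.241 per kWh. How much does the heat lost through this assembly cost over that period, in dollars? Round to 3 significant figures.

783 dollars

0.171/0.0371 = 4.609
0.0151/0.0222 = 0.6802
0.107/1.57 = 0.06815
R_total = 0.0859 + 4.609 + 0.6802 + 0.06815 = 5.443 m²·K/W
Q = 210 × (21.6 − 1.11) / 5.443 = 790.5 W
E = 790.5 W × 4110 h / 1000 = 3249 kWh
Cost = 3249 × 0.241 = $783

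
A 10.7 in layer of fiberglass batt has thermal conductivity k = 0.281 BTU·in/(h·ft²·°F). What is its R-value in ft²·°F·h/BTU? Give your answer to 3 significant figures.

38.1 ft²·°F·h/BTU

R = L/k = 10.7/0.281 = 38.08 ft²·°F·h/BTU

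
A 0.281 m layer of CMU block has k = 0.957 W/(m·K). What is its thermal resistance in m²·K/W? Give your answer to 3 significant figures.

0.294 m²·K/W

R = L/k = 0.281/0.957 = 0.2936 m²·K/W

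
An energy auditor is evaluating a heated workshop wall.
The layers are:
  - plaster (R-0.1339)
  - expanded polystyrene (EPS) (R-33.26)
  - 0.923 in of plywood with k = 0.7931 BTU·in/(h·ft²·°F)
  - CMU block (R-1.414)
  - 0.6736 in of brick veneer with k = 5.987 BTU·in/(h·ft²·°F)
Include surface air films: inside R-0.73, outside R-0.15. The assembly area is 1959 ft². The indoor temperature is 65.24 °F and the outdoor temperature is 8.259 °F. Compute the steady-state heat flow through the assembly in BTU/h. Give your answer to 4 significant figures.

0.923/0.7931 = 1.1638
0.6736/5.987 = 0.11251
R_total = 0.73 + 0.1339 + 33.26 + 1.1638 + 1.414 + 0.11251 + 0.15 = 36.964 ft²·°F·h/BTU
Q = A·ΔT/R = 1959 × (65.24 − 8.259) / 36.964 = 3019.8 BTU/h

3020 BTU/h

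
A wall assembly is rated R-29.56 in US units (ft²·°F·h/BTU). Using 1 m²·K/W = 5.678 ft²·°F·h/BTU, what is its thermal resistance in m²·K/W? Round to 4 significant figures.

5.206 m²·K/W

R_SI = 29.56/5.678 = 5.2061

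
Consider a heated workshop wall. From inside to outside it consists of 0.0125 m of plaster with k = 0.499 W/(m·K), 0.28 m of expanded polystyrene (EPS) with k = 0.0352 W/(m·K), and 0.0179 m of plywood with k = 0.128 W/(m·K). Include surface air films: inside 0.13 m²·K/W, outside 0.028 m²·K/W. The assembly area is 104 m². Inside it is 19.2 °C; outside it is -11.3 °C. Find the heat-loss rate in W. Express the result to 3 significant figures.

0.0125/0.499 = 0.02505
0.28/0.0352 = 7.955
0.0179/0.128 = 0.1398
R_total = 0.13 + 0.02505 + 7.955 + 0.1398 + 0.028 = 8.277 m²·K/W
Q = A·ΔT/R = 104 × (19.2 − (-11.3)) / 8.277 = 383.2 W

383 W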